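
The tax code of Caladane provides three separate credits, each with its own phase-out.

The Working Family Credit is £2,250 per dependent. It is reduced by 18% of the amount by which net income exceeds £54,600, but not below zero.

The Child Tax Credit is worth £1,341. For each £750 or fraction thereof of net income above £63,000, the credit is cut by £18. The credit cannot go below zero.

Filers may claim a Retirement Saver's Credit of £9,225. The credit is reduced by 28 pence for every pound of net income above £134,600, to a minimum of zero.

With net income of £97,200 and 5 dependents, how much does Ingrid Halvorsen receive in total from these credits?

£13,320

Working Family Credit: base = 5 × £2,250 = £11,250. 18% of the £42,600 excess over £54,600 is £7,668; credit = £11,250 − £7,668 = £3,582.
Child Tax Credit: income exceeds £63,000 by £34,200, which is 46 full-or-partial £750 increments; reduction = 46 × £18 = £828, leaving £513.
Retirement Saver's Credit: £97,200 is at or below the £134,600 threshold, so the full £9,225 applies.
Total: £3,582 + £513 + £9,225 = £13,320.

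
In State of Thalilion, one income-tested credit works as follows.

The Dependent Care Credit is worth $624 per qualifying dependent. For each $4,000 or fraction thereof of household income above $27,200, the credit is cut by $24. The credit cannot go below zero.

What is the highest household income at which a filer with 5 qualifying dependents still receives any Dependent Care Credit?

$543,200

Full credit = 5 × $624 = $3,120.
After 129 increments the reduction is 129 × $24 = $3,096, leaving $24; one more increment wipes it out. Increment 129 ends at excess 129 × $4,000 = $516,000, so the highest qualifying income is $27,200 + $516,000 = $543,200.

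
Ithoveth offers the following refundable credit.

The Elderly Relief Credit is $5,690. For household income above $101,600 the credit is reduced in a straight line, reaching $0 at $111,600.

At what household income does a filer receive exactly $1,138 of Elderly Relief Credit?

$1,138 is 1,138/5,690 of the full $5,690, so 4,552/5,690 of the $10,000 range has been used: income = $101,600 + $10,000 × 4,552/5,690 = $109,600.

$109,600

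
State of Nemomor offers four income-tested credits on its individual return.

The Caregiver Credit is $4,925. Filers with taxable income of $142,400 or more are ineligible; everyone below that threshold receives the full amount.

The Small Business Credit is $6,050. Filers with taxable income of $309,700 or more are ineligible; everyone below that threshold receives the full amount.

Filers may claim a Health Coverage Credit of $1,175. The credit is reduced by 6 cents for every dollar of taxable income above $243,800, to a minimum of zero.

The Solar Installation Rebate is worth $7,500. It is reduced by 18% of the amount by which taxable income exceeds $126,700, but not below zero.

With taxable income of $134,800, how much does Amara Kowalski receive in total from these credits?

Caregiver Credit: $134,800 is below the $142,400 cutoff, so the full $4,925 applies.
Small Business Credit: $134,800 is below the $309,700 cutoff, so the full $6,050 applies.
Health Coverage Credit: $134,800 is at or below the $243,800 threshold, so the full $1,175 applies.
Solar Installation Rebate: 18% of the $8,100 excess over $126,700 is $1,458; credit = $7,500 − $1,458 = $6,042.
Total: $4,925 + $6,050 + $1,175 + $6,042 = $18,192.

$18,192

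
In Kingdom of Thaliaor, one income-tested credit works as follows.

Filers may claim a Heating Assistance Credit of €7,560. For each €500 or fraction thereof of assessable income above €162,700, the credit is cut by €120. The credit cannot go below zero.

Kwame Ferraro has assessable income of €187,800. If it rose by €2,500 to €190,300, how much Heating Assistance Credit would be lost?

€600

At €187,800 — income exceeds €162,700 by €25,100, which is 51 full-or-partial €500 increments; reduction = 51 × €120 = €6,120, leaving €1,440.
At €190,300 — income exceeds €162,700 by €27,600, which is 56 full-or-partial €500 increments; reduction = 56 × €120 = €6,720, leaving €840.
Lost: €1,440 − €840 = €600.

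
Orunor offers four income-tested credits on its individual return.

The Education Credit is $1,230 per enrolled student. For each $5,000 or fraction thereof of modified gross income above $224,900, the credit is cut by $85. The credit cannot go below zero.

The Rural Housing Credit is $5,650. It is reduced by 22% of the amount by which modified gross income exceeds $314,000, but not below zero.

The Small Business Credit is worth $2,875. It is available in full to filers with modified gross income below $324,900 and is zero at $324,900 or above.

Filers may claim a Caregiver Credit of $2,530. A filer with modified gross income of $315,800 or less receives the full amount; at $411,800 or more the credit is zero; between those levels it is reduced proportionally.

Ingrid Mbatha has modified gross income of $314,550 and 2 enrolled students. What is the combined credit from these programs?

Education Credit: base = 2 × $1,230 = $2,460. income exceeds $224,900 by $89,650, which is 18 full-or-partial $5,000 increments; reduction = 18 × $85 = $1,530, leaving $930.
Rural Housing Credit: 22% of the $550 excess over $314,000 is $121; credit = $5,650 − $121 = $5,529.
Small Business Credit: $314,550 is below the $324,900 cutoff, so the full $2,875 applies.
Caregiver Credit: $314,550 is at or below the $315,800 threshold, so the full $2,530 applies.
Total: $930 + $5,529 + $2,875 + $2,530 = $11,864.

$11,864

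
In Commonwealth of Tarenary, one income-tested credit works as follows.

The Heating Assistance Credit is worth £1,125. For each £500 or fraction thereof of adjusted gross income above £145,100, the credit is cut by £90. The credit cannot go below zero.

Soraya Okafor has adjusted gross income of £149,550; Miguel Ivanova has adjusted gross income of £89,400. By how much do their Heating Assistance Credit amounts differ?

Soraya (£149,550): Heating Assistance Credit: income exceeds £145,100 by £4,450, which is 9 full-or-partial £500 increments; reduction = 9 × £90 = £810, leaving £315.
Miguel (£89,400): Heating Assistance Credit: £89,400 is at or below the £145,100 threshold, so the full £1,125 applies.
Difference: |£315 − £1,125| = £810.

£810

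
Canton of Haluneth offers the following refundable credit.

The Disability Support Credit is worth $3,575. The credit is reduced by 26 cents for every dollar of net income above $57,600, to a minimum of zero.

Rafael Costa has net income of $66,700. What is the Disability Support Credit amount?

Disability Support Credit: 26% of the $9,100 excess over $57,600 is $2,366; credit = $3,575 − $2,366 = $1,209.

$1,209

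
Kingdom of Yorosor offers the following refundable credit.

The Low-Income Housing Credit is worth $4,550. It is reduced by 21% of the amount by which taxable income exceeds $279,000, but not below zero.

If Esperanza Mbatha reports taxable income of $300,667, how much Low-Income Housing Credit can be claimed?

$0

Low-Income Housing Credit: 21% of the $21,667 excess over $279,000 is $4,550.07 ≥ base, so the credit is $0.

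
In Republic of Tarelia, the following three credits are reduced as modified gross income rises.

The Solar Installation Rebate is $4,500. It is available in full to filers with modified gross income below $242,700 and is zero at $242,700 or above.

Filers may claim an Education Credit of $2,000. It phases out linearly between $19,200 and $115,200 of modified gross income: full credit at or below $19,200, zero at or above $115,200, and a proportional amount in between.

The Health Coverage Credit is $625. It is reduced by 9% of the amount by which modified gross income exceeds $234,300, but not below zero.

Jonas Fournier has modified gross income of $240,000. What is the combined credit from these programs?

$4,612

Solar Installation Rebate: $240,000 is below the $242,700 cutoff, so the full $4,500 applies.
Education Credit: $240,000 is at or above $115,200, so the credit is $0.
Health Coverage Credit: 9% of the $5,700 excess over $234,300 is $513; credit = $625 − $513 = $112.
Total: $4,500 + $0 + $112 = $4,612.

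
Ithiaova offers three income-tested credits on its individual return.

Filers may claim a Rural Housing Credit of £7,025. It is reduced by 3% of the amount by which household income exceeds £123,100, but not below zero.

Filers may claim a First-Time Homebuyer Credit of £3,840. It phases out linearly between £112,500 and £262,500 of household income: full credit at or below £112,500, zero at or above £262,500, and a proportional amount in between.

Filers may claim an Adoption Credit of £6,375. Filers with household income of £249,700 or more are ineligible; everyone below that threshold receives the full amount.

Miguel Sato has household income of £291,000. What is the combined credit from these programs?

Rural Housing Credit: 3% of the £167,900 excess over £123,100 is £5,037; credit = £7,025 − £5,037 = £1,988.
First-Time Homebuyer Credit: £291,000 is at or above £262,500, so the credit is £0.
Adoption Credit: £291,000 meets or exceeds the £249,700 cutoff, so the credit is £0.
Total: £1,988 + £0 + £0 = £1,988.

£1,988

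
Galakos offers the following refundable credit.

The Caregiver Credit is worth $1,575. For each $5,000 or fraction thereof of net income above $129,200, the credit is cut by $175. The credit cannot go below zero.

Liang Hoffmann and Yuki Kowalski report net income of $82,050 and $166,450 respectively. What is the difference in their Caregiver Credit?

$1,400

Liang ($82,050): Caregiver Credit: $82,050 is at or below the $129,200 threshold, so the full $1,575 applies.
Yuki ($166,450): Caregiver Credit: income exceeds $129,200 by $37,250, which is 8 full-or-partial $5,000 increments; reduction = 8 × $175 = $1,400, leaving $175.
Difference: |$1,575 − $175| = $1,400.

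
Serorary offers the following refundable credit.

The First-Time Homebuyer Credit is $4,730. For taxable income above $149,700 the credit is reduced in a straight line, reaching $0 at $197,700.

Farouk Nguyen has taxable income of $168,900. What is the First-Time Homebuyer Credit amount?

$2,838

First-Time Homebuyer Credit: $168,900 is $19,200 into a $48,000 phase-out range, leaving 28,800/48,000 of the credit: $4,730 × 28,800/48,000 = $2,838.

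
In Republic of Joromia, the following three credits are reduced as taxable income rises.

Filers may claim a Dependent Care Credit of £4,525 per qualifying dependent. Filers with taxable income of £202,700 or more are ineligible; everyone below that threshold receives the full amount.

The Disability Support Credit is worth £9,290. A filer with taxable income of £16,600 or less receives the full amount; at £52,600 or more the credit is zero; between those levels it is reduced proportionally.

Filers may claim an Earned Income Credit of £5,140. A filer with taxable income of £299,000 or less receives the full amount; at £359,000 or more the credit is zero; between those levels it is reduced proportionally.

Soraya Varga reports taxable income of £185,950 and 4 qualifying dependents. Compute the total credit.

Dependent Care Credit: base = 4 × £4,525 = £18,100. £185,950 is below the £202,700 cutoff, so the full £18,100 applies.
Disability Support Credit: £185,950 is at or above £52,600, so the credit is £0.
Earned Income Credit: £185,950 is at or below the £299,000 threshold, so the full £5,140 applies.
Total: £18,100 + £0 + £5,140 = £23,240.

£23,240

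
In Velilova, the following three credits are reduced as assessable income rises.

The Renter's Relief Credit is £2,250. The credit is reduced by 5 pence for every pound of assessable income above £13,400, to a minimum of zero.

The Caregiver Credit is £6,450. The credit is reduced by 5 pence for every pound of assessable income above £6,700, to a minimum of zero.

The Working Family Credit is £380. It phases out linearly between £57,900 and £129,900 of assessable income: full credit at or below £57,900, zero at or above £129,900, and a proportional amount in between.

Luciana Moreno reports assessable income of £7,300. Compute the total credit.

£9,050

Renter's Relief Credit: £7,300 is at or below the £13,400 threshold, so the full £2,250 applies.
Caregiver Credit: 5% of the £600 excess over £6,700 is £30; credit = £6,450 − £30 = £6,420.
Working Family Credit: £7,300 is at or below the £57,900 threshold, so the full £380 applies.
Total: £2,250 + £6,420 + £380 = £9,050.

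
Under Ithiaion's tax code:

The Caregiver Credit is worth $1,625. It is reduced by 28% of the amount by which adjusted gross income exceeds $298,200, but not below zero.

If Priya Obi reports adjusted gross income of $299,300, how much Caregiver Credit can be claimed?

$1,317

Caregiver Credit: 28% of the $1,100 excess over $298,200 is $308; credit = $1,625 − $308 = $1,317.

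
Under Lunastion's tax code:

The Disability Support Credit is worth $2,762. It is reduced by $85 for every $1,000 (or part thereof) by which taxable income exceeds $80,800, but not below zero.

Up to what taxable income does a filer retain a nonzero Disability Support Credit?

$112,800

After 32 increments the reduction is 32 × $85 = $2,720, leaving $42; one more increment wipes it out. Increment 32 ends at excess 32 × $1,000 = $32,000, so the highest qualifying income is $80,800 + $32,000 = $112,800.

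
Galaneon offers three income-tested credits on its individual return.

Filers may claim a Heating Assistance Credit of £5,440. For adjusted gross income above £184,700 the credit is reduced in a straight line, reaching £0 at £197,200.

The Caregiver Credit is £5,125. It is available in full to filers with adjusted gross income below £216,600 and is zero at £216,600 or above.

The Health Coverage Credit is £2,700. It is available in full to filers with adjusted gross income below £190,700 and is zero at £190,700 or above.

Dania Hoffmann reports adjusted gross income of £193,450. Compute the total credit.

Heating Assistance Credit: £193,450 is £8,750 into a £12,500 phase-out range, leaving 3,750/12,500 of the credit: £5,440 × 3,750/12,500 = £1,632.
Caregiver Credit: £193,450 is below the £216,600 cutoff, so the full £5,125 applies.
Health Coverage Credit: £193,450 meets or exceeds the £190,700 cutoff, so the credit is £0.
Total: £1,632 + £5,125 + £0 = £6,757.

£6,757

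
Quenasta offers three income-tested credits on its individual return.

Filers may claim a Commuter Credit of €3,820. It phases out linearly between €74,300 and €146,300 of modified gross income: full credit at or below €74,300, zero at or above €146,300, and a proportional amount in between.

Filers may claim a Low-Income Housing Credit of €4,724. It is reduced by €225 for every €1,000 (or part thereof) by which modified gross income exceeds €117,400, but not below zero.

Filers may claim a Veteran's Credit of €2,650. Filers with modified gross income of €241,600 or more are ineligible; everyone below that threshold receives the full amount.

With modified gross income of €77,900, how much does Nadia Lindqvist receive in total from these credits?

Commuter Credit: €77,900 is €3,600 into a €72,000 phase-out range, leaving 68,400/72,000 of the credit: €3,820 × 68,400/72,000 = €3,629.
Low-Income Housing Credit: €77,900 is at or below the €117,400 threshold, so the full €4,724 applies.
Veteran's Credit: €77,900 is below the €241,600 cutoff, so the full €2,650 applies.
Total: €3,629 + €4,724 + €2,650 = €11,003.

€11,003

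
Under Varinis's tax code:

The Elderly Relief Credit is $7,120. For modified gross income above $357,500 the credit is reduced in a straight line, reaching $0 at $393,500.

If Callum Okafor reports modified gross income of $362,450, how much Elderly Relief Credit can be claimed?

Elderly Relief Credit: $362,450 is $4,950 into a $36,000 phase-out range, leaving 31,050/36,000 of the credit: $7,120 × 31,050/36,000 = $6,141.

$6,141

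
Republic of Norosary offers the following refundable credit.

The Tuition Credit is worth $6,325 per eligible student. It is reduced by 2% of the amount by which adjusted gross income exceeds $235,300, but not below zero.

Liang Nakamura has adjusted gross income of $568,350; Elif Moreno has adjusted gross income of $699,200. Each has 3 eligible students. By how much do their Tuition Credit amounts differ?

$2,617

Liang ($568,350): Tuition Credit: base = 3 × $6,325 = $18,975. 2% of the $333,050 excess over $235,300 is $6,661; credit = $18,975 − $6,661 = $12,314.
Elif ($699,200): Tuition Credit: base = 3 × $6,325 = $18,975. 2% of the $463,900 excess over $235,300 is $9,278; credit = $18,975 − $9,278 = $9,697.
Difference: |$12,314 − $9,697| = $2,617.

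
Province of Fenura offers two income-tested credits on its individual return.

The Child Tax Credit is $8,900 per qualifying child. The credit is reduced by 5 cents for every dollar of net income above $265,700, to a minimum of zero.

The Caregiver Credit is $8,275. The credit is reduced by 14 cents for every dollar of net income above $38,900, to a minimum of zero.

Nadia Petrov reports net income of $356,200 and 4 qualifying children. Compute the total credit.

$31,075

Child Tax Credit: base = 4 × $8,900 = $35,600. 5% of the $90,500 excess over $265,700 is $4,525; credit = $35,600 − $4,525 = $31,075.
Caregiver Credit: 14% of the $317,300 excess over $38,900 is $44,422 ≥ base, so the credit is $0.
Total: $31,075 + $0 = $31,075.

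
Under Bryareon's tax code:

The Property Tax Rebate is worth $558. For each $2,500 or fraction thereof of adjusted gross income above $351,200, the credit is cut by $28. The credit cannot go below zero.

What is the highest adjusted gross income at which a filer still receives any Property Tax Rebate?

$398,700

After 19 increments the reduction is 19 × $28 = $532, leaving $26; one more increment wipes it out. Increment 19 ends at excess 19 × $2,500 = $47,500, so the highest qualifying income is $351,200 + $47,500 = $398,700.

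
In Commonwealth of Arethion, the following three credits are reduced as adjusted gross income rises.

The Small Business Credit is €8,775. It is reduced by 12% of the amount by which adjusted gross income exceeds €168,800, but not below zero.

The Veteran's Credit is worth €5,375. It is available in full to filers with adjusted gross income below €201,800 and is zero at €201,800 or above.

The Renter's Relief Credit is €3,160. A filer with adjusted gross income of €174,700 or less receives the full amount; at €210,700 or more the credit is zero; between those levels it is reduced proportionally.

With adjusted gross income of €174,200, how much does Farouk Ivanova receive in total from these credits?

Small Business Credit: 12% of the €5,400 excess over €168,800 is €648; credit = €8,775 − €648 = €8,127.
Veteran's Credit: €174,200 is below the €201,800 cutoff, so the full €5,375 applies.
Renter's Relief Credit: €174,200 is at or below the €174,700 threshold, so the full €3,160 applies.
Total: €8,127 + €5,375 + €3,160 = €16,662.

€16,662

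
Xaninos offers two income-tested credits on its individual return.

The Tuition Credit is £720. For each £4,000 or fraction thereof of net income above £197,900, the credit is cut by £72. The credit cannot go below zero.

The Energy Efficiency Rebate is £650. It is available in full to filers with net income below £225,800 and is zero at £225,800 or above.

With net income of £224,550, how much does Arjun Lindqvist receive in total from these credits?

£866

Tuition Credit: income exceeds £197,900 by £26,650, which is 7 full-or-partial £4,000 increments; reduction = 7 × £72 = £504, leaving £216.
Energy Efficiency Rebate: £224,550 is below the £225,800 cutoff, so the full £650 applies.
Total: £216 + £650 = £866.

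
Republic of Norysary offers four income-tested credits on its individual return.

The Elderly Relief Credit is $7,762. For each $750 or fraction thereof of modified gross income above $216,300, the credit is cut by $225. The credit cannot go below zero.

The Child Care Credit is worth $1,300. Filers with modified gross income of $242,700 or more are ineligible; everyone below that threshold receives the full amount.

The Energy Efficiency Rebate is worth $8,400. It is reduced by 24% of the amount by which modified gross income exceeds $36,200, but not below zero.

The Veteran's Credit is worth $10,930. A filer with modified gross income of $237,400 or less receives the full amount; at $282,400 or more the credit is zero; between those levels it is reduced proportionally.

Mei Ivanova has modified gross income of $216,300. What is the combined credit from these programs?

$19,992

Elderly Relief Credit: $216,300 is at or below the $216,300 threshold, so the full $7,762 applies.
Child Care Credit: $216,300 is below the $242,700 cutoff, so the full $1,300 applies.
Energy Efficiency Rebate: 24% of the $180,100 excess over $36,200 is $43,224 ≥ base, so the credit is $0.
Veteran's Credit: $216,300 is at or below the $237,400 threshold, so the full $10,930 applies.
Total: $7,762 + $1,300 + $0 + $10,930 = $19,992.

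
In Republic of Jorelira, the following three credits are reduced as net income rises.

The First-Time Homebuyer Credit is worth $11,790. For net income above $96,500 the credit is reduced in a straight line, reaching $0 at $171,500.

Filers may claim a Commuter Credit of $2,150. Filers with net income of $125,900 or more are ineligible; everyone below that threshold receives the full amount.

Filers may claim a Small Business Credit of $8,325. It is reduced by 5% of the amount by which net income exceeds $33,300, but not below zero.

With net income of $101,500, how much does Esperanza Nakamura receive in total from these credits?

First-Time Homebuyer Credit: $101,500 is $5,000 into a $75,000 phase-out range, leaving 70,000/75,000 of the credit: $11,790 × 70,000/75,000 = $11,004.
Commuter Credit: $101,500 is below the $125,900 cutoff, so the full $2,150 applies.
Small Business Credit: 5% of the $68,200 excess over $33,300 is $3,410; credit = $8,325 − $3,410 = $4,915.
Total: $11,004 + $2,150 + $4,915 = $18,069.

$18,069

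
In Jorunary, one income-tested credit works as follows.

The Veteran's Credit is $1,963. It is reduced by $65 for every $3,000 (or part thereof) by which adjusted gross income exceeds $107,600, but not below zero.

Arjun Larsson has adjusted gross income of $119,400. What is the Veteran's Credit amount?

$1,703

Veteran's Credit: income exceeds $107,600 by $11,800, which is 4 full-or-partial $3,000 increments; reduction = 4 × $65 = $260, leaving $1,703.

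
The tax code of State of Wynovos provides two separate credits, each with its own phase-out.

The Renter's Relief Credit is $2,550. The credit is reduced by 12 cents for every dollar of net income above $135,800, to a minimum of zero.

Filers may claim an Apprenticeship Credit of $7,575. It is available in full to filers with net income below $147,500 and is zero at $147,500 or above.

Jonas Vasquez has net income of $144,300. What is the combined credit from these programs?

Renter's Relief Credit: 12% of the $8,500 excess over $135,800 is $1,020; credit = $2,550 − $1,020 = $1,530.
Apprenticeship Credit: $144,300 is below the $147,500 cutoff, so the full $7,575 applies.
Total: $1,530 + $7,575 = $9,105.

$9,105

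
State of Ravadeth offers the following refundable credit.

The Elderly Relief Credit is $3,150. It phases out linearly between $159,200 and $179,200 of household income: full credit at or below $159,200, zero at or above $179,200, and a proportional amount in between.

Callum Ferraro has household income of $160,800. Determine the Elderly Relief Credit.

$2,898

Elderly Relief Credit: $160,800 is $1,600 into a $20,000 phase-out range, leaving 18,400/20,000 of the credit: $3,150 × 18,400/20,000 = $2,898.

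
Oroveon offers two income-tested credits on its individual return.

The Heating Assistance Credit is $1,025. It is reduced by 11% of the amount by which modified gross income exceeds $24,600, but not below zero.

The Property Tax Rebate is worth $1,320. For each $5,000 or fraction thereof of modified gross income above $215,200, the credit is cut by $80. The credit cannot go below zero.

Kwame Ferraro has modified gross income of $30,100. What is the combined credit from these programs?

Heating Assistance Credit: 11% of the $5,500 excess over $24,600 is $605; credit = $1,025 − $605 = $420.
Property Tax Rebate: $30,100 is at or below the $215,200 threshold, so the full $1,320 applies.
Total: $420 + $1,320 = $1,740.

$1,740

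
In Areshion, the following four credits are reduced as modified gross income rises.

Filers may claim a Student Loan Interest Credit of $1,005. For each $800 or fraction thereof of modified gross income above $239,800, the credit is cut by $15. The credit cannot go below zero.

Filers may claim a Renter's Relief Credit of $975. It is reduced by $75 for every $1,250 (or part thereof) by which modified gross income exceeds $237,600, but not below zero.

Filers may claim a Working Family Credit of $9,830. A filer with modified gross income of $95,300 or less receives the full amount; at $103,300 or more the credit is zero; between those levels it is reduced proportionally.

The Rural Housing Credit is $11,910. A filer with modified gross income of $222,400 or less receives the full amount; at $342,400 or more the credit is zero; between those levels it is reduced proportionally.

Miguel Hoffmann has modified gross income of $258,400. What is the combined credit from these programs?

$8,982

Student Loan Interest Credit: income exceeds $239,800 by $18,600, which is 24 full-or-partial $800 increments; reduction = 24 × $15 = $360, leaving $645.
Renter's Relief Credit: income exceeds $237,600 by $20,800 → 17 increments × $75 = $1,275 ≥ base, so the credit is $0.
Working Family Credit: $258,400 is at or above $103,300, so the credit is $0.
Rural Housing Credit: $258,400 is $36,000 into a $120,000 phase-out range, leaving 84,000/120,000 of the credit: $11,910 × 84,000/120,000 = $8,337.
Total: $645 + $0 + $0 + $8,337 = $8,982.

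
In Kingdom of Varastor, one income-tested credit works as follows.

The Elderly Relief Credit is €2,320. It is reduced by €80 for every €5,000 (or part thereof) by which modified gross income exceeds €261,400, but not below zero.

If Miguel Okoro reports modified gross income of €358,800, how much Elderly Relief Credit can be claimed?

€720

Elderly Relief Credit: income exceeds €261,400 by €97,400, which is 20 full-or-partial €5,000 increments; reduction = 20 × €80 = €1,600, leaving €720.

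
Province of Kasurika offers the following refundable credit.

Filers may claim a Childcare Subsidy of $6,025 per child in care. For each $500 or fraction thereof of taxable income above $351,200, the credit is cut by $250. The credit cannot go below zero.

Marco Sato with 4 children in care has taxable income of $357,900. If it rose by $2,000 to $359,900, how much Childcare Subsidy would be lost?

$1,000

At $357,900 — base = 4 × $6,025 = $24,100. income exceeds $351,200 by $6,700, which is 14 full-or-partial $500 increments; reduction = 14 × $250 = $3,500, leaving $20,600.
At $359,900 — base = 4 × $6,025 = $24,100. income exceeds $351,200 by $8,700, which is 18 full-or-partial $500 increments; reduction = 18 × $250 = $4,500, leaving $19,600.
Lost: $20,600 − $19,600 = $1,000.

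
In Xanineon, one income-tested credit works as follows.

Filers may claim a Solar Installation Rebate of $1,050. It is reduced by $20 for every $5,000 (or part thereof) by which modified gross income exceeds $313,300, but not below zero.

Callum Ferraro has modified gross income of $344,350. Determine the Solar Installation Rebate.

Solar Installation Rebate: income exceeds $313,300 by $31,050, which is 7 full-or-partial $5,000 increments; reduction = 7 × $20 = $140, leaving $910.

$910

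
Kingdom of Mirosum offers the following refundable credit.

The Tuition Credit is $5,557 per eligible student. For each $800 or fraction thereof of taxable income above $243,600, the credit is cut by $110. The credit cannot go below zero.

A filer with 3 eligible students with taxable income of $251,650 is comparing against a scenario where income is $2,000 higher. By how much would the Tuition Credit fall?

At $251,650 — base = 3 × $5,557 = $16,671. income exceeds $243,600 by $8,050, which is 11 full-or-partial $800 increments; reduction = 11 × $110 = $1,210, leaving $15,461.
At $253,650 — base = 3 × $5,557 = $16,671. income exceeds $243,600 by $10,050, which is 13 full-or-partial $800 increments; reduction = 13 × $110 = $1,430, leaving $15,241.
Lost: $15,461 − $15,241 = $220.

$220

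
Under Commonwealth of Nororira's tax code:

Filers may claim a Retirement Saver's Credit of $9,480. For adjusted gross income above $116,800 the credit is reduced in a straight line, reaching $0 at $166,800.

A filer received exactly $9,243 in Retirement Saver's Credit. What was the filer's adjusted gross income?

$9,243 is 9,243/9,480 of the full $9,480, so 237/9,480 of the $50,000 range has been used: income = $116,800 + $50,000 × 237/9,480 = $118,050.

$118,050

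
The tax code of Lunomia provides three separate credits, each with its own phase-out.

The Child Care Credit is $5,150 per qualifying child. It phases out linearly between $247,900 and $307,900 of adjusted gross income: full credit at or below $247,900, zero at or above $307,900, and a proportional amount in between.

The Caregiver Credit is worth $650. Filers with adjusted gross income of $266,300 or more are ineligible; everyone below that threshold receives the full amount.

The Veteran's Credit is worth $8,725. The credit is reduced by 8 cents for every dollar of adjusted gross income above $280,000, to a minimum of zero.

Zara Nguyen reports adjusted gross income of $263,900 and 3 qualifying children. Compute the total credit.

$20,705

Child Care Credit: base = 3 × $5,150 = $15,450. $263,900 is $16,000 into a $60,000 phase-out range, leaving 44,000/60,000 of the credit: $15,450 × 44,000/60,000 = $11,330.
Caregiver Credit: $263,900 is below the $266,300 cutoff, so the full $650 applies.
Veteran's Credit: $263,900 is at or below the $280,000 threshold, so the full $8,725 applies.
Total: $11,330 + $650 + $8,725 = $20,705.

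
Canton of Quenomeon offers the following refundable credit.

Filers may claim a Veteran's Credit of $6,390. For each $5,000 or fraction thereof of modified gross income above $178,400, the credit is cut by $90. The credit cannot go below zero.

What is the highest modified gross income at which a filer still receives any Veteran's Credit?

$528,400

After 70 increments the reduction is 70 × $90 = $6,300, leaving $90; one more increment wipes it out. Increment 70 ends at excess 70 × $5,000 = $350,000, so the highest qualifying income is $178,400 + $350,000 = $528,400.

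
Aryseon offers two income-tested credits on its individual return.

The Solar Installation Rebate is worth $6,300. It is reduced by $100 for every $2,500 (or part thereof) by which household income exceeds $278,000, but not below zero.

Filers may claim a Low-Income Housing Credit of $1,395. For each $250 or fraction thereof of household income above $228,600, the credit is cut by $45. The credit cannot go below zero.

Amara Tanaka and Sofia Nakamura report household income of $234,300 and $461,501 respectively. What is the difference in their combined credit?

$6,660

Amara ($234,300): Solar Installation Rebate: $234,300 is at or below the $278,000 threshold, so the full $6,300 applies. Low-Income Housing Credit: income exceeds $228,600 by $5,700, which is 23 full-or-partial $250 increments; reduction = 23 × $45 = $1,035, leaving $360. total $6,300 + $360 = $6,660
Sofia ($461,501): Solar Installation Rebate: income exceeds $278,000 by $183,501 → 74 increments × $100 = $7,400 ≥ base, so the credit is $0. Low-Income Housing Credit: income exceeds $228,600 by $232,901 → 932 increments × $45 = $41,940 ≥ base, so the credit is $0. total $0 + $0 = $0
Difference: |$6,660 − $0| = $6,660.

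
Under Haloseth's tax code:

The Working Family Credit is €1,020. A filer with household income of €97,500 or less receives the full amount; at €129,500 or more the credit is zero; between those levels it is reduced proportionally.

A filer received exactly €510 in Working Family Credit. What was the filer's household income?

€113,500

€510 is 510/1,020 of the full €1,020, so 510/1,020 of the €32,000 range has been used: income = €97,500 + €32,000 × 510/1,020 = €113,500.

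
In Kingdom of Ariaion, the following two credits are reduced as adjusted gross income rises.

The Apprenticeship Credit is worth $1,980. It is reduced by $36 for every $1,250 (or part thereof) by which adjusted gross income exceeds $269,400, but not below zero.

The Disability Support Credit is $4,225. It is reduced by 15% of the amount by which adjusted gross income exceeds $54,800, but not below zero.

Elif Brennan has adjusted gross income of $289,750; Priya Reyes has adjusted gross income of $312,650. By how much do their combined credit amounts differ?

Elif ($289,750): Apprenticeship Credit: income exceeds $269,400 by $20,350, which is 17 full-or-partial $1,250 increments; reduction = 17 × $36 = $612, leaving $1,368. Disability Support Credit: 15% of the $234,950 excess over $54,800 is $35,242.50 ≥ base, so the credit is $0. total $1,368 + $0 = $1,368
Priya ($312,650): Apprenticeship Credit: income exceeds $269,400 by $43,250, which is 35 full-or-partial $1,250 increments; reduction = 35 × $36 = $1,260, leaving $720. Disability Support Credit: 15% of the $257,850 excess over $54,800 is $38,677.50 ≥ base, so the credit is $0. total $720 + $0 = $720
Difference: |$1,368 − $720| = $648.

$648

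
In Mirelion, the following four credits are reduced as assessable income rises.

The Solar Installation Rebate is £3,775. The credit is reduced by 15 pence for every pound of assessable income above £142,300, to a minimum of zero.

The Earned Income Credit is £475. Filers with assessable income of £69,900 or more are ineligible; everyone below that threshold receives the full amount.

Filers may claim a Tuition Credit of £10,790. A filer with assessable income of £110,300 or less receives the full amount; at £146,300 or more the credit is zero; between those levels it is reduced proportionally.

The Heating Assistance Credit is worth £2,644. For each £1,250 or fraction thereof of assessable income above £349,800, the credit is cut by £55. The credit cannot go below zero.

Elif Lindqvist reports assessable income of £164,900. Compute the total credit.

Solar Installation Rebate: 15% of the £22,600 excess over £142,300 is £3,390; credit = £3,775 − £3,390 = £385.
Earned Income Credit: £164,900 meets or exceeds the £69,900 cutoff, so the credit is £0.
Tuition Credit: £164,900 is at or above £146,300, so the credit is £0.
Heating Assistance Credit: £164,900 is at or below the £349,800 threshold, so the full £2,644 applies.
Total: £385 + £0 + £0 + £2,644 = £3,029.

£3,029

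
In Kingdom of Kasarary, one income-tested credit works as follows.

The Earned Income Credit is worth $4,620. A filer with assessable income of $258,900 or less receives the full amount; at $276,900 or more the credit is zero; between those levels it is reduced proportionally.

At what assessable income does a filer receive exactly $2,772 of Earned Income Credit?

$2,772 is 2,772/4,620 of the full $4,620, so 1,848/4,620 of the $18,000 range has been used: income = $258,900 + $18,000 × 1,848/4,620 = $266,100.

$266,100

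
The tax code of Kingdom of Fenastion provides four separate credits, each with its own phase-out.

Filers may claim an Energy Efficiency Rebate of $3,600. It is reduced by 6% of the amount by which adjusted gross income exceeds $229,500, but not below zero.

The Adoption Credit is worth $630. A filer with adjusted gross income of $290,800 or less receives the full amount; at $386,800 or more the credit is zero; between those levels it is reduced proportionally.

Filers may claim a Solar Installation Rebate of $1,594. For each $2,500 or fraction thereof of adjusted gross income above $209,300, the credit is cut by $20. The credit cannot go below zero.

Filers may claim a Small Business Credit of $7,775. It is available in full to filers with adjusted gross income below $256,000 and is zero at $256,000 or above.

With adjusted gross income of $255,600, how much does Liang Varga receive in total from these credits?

Energy Efficiency Rebate: 6% of the $26,100 excess over $229,500 is $1,566; credit = $3,600 − $1,566 = $2,034.
Adoption Credit: $255,600 is at or below the $290,800 threshold, so the full $630 applies.
Solar Installation Rebate: income exceeds $209,300 by $46,300, which is 19 full-or-partial $2,500 increments; reduction = 19 × $20 = $380, leaving $1,214.
Small Business Credit: $255,600 is below the $256,000 cutoff, so the full $7,775 applies.
Total: $2,034 + $630 + $1,214 + $7,775 = $11,653.

$11,653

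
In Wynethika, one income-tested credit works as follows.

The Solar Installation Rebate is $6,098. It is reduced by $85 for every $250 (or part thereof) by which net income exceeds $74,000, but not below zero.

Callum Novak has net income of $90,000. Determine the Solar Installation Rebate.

$658

Solar Installation Rebate: income exceeds $74,000 by $16,000, which is 64 full-or-partial $250 increments; reduction = 64 × $85 = $5,440, leaving $658.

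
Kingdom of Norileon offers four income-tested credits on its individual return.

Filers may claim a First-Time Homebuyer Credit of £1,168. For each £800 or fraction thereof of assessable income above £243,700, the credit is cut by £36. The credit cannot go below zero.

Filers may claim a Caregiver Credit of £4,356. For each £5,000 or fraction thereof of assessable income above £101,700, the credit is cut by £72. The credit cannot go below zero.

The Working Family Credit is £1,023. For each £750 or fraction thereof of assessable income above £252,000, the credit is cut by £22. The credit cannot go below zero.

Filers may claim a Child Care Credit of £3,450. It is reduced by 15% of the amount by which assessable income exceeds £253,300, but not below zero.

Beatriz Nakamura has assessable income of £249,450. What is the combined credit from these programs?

£7,549

First-Time Homebuyer Credit: income exceeds £243,700 by £5,750, which is 8 full-or-partial £800 increments; reduction = 8 × £36 = £288, leaving £880.
Caregiver Credit: income exceeds £101,700 by £147,750, which is 30 full-or-partial £5,000 increments; reduction = 30 × £72 = £2,160, leaving £2,196.
Working Family Credit: £249,450 is at or below the £252,000 threshold, so the full £1,023 applies.
Child Care Credit: £249,450 is at or below the £253,300 threshold, so the full £3,450 applies.
Total: £880 + £2,196 + £1,023 + £3,450 = £7,549.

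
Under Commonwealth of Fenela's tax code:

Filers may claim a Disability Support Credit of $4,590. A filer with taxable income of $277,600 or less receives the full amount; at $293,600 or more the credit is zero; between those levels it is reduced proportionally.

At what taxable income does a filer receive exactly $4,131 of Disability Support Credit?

$279,200

$4,131 is 4,131/4,590 of the full $4,590, so 459/4,590 of the $16,000 range has been used: income = $277,600 + $16,000 × 459/4,590 = $279,200.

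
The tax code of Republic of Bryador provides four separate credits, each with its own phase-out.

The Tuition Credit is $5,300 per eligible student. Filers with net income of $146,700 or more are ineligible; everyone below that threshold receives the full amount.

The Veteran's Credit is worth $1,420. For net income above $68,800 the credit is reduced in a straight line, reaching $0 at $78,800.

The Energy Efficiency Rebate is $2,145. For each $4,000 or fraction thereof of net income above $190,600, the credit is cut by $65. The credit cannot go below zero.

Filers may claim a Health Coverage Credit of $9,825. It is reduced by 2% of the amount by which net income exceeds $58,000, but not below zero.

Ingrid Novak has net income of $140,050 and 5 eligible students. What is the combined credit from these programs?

$36,829

Tuition Credit: base = 5 × $5,300 = $26,500. $140,050 is below the $146,700 cutoff, so the full $26,500 applies.
Veteran's Credit: $140,050 is at or above $78,800, so the credit is $0.
Energy Efficiency Rebate: $140,050 is at or below the $190,600 threshold, so the full $2,145 applies.
Health Coverage Credit: 2% of the $82,050 excess over $58,000 is $1,641; credit = $9,825 − $1,641 = $8,184.
Total: $26,500 + $0 + $2,145 + $8,184 = $36,829.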